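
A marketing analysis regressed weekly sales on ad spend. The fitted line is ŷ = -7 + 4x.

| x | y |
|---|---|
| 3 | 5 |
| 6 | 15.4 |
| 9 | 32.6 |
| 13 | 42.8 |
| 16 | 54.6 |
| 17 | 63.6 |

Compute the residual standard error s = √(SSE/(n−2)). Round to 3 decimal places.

s = 2.867

x=3: ŷ = -7 + 4·3 = 5; r = 5 − 5 = 0
x=6: ŷ = -7 + 4·6 = 17; r = 15.4 − 17 = -1.6
x=9: ŷ = -7 + 4·9 = 29; r = 32.6 − 29 = 3.6
x=13: ŷ = -7 + 4·13 = 45; r = 42.8 − 45 = -2.2
x=16: ŷ = -7 + 4·16 = 57; r = 54.6 − 57 = -2.4
x=17: ŷ = -7 + 4·17 = 61; r = 63.6 − 61 = 2.6
SSE = 0 + 2.56 + 12.96 + 4.84 + 5.76 + 6.76 = 32.88
s = √(32.88/4) = √8.22 ≈ 2.867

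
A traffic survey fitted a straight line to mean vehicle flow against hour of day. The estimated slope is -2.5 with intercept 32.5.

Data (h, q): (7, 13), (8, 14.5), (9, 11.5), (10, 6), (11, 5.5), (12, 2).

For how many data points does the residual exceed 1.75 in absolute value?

h=7: ŷ = 32.5 − 2.5·7 = 15; e = 13 − 15 = -2
h=8: ŷ = 32.5 − 2.5·8 = 12.5; e = 14.5 − 12.5 = 2
h=9: ŷ = 32.5 − 2.5·9 = 10; e = 11.5 − 10 = 1.5
h=10: ŷ = 32.5 − 2.5·10 = 7.5; e = 6 − 7.5 = -1.5
h=11: ŷ = 32.5 − 2.5·11 = 5; e = 5.5 − 5 = 0.5
h=12: ŷ = 32.5 − 2.5·12 = 2.5; e = 2 − 2.5 = -0.5
|e| > 1.75: h=7 (|e|=2), h=8 (|e|=2) → 2

2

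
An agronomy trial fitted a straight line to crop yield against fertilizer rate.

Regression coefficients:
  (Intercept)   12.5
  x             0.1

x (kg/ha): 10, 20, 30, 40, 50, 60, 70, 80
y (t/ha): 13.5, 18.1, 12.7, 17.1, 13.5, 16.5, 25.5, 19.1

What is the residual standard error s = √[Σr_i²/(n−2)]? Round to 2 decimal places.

s = 3.63

x=10: ŷ = 12.5 + 0.1·10 = 13.5; r = 13.5 − 13.5 = 0
x=20: ŷ = 12.5 + 0.1·20 = 14.5; r = 18.1 − 14.5 = 3.6
x=30: ŷ = 12.5 + 0.1·30 = 15.5; r = 12.7 − 15.5 = -2.8
x=40: ŷ = 12.5 + 0.1·40 = 16.5; r = 17.1 − 16.5 = 0.6
x=50: ŷ = 12.5 + 0.1·50 = 17.5; r = 13.5 − 17.5 = -4
x=60: ŷ = 12.5 + 0.1·60 = 18.5; r = 16.5 − 18.5 = -2
x=70: ŷ = 12.5 + 0.1·70 = 19.5; r = 25.5 − 19.5 = 6
x=80: ŷ = 12.5 + 0.1·80 = 20.5; r = 19.1 − 20.5 = -1.4
SSE = 0 + 12.96 + 7.84 + 0.36 + 16 + 4 + 36 + 1.96 = 79.12
s = √(79.12/6) = √13.1867 ≈ 3.63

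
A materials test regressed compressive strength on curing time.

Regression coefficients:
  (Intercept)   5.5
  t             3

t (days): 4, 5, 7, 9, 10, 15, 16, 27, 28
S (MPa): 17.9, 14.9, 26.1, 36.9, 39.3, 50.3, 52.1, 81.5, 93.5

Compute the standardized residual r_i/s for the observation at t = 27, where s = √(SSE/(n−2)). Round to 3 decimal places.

t=4: Ŝ = 5.5 + 3·4 = 17.5; r = 17.9 − 17.5 = 0.4
t=5: Ŝ = 5.5 + 3·5 = 20.5; r = 14.9 − 20.5 = -5.6
t=7: Ŝ = 5.5 + 3·7 = 26.5; r = 26.1 − 26.5 = -0.4
t=9: Ŝ = 5.5 + 3·9 = 32.5; r = 36.9 − 32.5 = 4.4
t=10: Ŝ = 5.5 + 3·10 = 35.5; r = 39.3 − 35.5 = 3.8
t=15: Ŝ = 5.5 + 3·15 = 50.5; r = 50.3 − 50.5 = -0.2
t=16: Ŝ = 5.5 + 3·16 = 53.5; r = 52.1 − 53.5 = -1.4
t=27: Ŝ = 5.5 + 3·27 = 86.5; r = 81.5 − 86.5 = -5
t=28: Ŝ = 5.5 + 3·28 = 89.5; r = 93.5 − 89.5 = 4
SSE = 0.16 + 31.36 + 0.16 + 19.36 + 14.44 + 0.04 + 1.96 + 25 + 16 = 108.48
s = √(108.48/7) = 3.93664
r/s = -5 / 3.93664 = -1.270

-1.270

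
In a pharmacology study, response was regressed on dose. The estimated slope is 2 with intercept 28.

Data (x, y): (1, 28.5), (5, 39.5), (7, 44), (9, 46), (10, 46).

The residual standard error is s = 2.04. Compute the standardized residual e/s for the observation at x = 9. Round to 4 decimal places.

ŷ = 28 + 2·9 = 46
e = 46 − 46 = 0
e/s = 0 / 2.04 = 0.0000

0.0000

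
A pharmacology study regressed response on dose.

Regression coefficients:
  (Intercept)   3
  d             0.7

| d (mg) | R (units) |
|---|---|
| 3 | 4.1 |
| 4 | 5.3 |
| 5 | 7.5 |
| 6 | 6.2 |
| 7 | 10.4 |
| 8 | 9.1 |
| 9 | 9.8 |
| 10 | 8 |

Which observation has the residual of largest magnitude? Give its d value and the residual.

d=3: R̂ = 3 + 0.7·3 = 5.1; e = 4.1 − 5.1 = -1
d=4: R̂ = 3 + 0.7·4 = 5.8; e = 5.3 − 5.8 = -0.5
d=5: R̂ = 3 + 0.7·5 = 6.5; e = 7.5 − 6.5 = 1
d=6: R̂ = 3 + 0.7·6 = 7.2; e = 6.2 − 7.2 = -1
d=7: R̂ = 3 + 0.7·7 = 7.9; e = 10.4 − 7.9 = 2.5
d=8: R̂ = 3 + 0.7·8 = 8.6; e = 9.1 − 8.6 = 0.5
d=9: R̂ = 3 + 0.7·9 = 9.3; e = 9.8 − 9.3 = 0.5
d=10: R̂ = 3 + 0.7·10 = 10; e = 8 − 10 = -2
Largest |e| is 2.5 at d = 7, residual 2.5.

d = 7, e = 2.5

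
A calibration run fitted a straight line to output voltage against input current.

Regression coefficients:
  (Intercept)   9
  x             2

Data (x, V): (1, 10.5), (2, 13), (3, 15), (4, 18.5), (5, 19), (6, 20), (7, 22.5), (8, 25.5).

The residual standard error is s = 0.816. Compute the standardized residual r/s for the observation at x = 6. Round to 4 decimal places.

-1.2255

ŷ = 9 + 2·6 = 21
r = 20 − 21 = -1
r/s = -1 / 0.816 = -1.2255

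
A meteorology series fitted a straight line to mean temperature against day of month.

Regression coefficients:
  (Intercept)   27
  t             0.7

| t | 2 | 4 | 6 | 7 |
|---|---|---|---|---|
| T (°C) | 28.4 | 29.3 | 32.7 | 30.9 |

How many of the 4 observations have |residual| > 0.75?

2

t=2: ŷ = 27 + 0.7·2 = 28.4; r = 28.4 − 28.4 = 0
t=4: ŷ = 27 + 0.7·4 = 29.8; r = 29.3 − 29.8 = -0.5
t=6: ŷ = 27 + 0.7·6 = 31.2; r = 32.7 − 31.2 = 1.5
t=7: ŷ = 27 + 0.7·7 = 31.9; r = 30.9 − 31.9 = -1
|r| > 0.75: t=6 (|r|=1.5), t=7 (|r|=1) → 2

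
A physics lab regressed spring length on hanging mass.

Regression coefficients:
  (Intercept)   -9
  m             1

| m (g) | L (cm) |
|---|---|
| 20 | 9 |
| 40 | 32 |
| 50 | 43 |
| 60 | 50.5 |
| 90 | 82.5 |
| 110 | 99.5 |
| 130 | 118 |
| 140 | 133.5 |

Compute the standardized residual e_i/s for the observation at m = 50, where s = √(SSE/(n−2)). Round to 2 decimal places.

m=20: L̂ = -9 + 20 = 11; e = 9 − 11 = -2
m=40: L̂ = -9 + 40 = 31; e = 32 − 31 = 1
m=50: L̂ = -9 + 50 = 41; e = 43 − 41 = 2
m=60: L̂ = -9 + 60 = 51; e = 50.5 − 51 = -0.5
m=90: L̂ = -9 + 90 = 81; e = 82.5 − 81 = 1.5
m=110: L̂ = -9 + 110 = 101; e = 99.5 − 101 = -1.5
m=130: L̂ = -9 + 130 = 121; e = 118 − 121 = -3
m=140: L̂ = -9 + 140 = 131; e = 133.5 − 131 = 2.5
SSE = 4 + 1 + 4 + 0.25 + 2.25 + 2.25 + 9 + 6.25 = 29
s = √(29/6) = 2.19848
e/s = 2 / 2.19848 = 0.91

0.91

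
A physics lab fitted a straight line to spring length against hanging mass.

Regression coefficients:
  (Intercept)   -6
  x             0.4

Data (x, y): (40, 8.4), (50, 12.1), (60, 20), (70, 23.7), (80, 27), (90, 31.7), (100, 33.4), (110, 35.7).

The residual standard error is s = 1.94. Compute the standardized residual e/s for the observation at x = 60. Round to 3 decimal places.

1.031

ŷ = -6 + 0.4·60 = 18
e = 20 − 18 = 2
e/s = 2 / 1.94 = 1.031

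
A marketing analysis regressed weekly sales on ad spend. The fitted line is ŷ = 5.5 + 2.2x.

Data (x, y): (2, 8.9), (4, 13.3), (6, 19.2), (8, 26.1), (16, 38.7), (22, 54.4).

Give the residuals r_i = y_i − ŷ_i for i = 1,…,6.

-1, -1, 0.5, 3, -2, 0.5

x=2: ŷ = 5.5 + 2.2·2 = 9.9; r = 8.9 − 9.9 = -1
x=4: ŷ = 5.5 + 2.2·4 = 14.3; r = 13.3 − 14.3 = -1
x=6: ŷ = 5.5 + 2.2·6 = 18.7; r = 19.2 − 18.7 = 0.5
x=8: ŷ = 5.5 + 2.2·8 = 23.1; r = 26.1 − 23.1 = 3
x=16: ŷ = 5.5 + 2.2·16 = 40.7; r = 38.7 − 40.7 = -2
x=22: ŷ = 5.5 + 2.2·22 = 53.9; r = 54.4 − 53.9 = 0.5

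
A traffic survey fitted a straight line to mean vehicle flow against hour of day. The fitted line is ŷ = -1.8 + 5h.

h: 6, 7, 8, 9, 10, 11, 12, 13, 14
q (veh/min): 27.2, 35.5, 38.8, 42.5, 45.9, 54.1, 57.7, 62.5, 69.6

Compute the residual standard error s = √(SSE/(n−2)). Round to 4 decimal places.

s = 1.5090

h=6: ŷ = -1.8 + 5·6 = 28.2; e = 27.2 − 28.2 = -1
h=7: ŷ = -1.8 + 5·7 = 33.2; e = 35.5 − 33.2 = 2.3
h=8: ŷ = -1.8 + 5·8 = 38.2; e = 38.8 − 38.2 = 0.6
h=9: ŷ = -1.8 + 5·9 = 43.2; e = 42.5 − 43.2 = -0.7
h=10: ŷ = -1.8 + 5·10 = 48.2; e = 45.9 − 48.2 = -2.3
h=11: ŷ = -1.8 + 5·11 = 53.2; e = 54.1 − 53.2 = 0.9
h=12: ŷ = -1.8 + 5·12 = 58.2; e = 57.7 − 58.2 = -0.5
h=13: ŷ = -1.8 + 5·13 = 63.2; e = 62.5 − 63.2 = -0.7
h=14: ŷ = -1.8 + 5·14 = 68.2; e = 69.6 − 68.2 = 1.4
SSE = 1 + 5.29 + 0.36 + 0.49 + 5.29 + 0.81 + 0.25 + 0.49 + 1.96 = 15.94
s = √(15.94/7) = √2.27714 ≈ 1.5090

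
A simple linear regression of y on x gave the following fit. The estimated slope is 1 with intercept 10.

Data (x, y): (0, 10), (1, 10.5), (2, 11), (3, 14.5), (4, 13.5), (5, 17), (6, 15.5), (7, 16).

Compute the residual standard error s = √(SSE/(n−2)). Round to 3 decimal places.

s = 1.225

x=0: ŷ = 10 + 0 = 10; r = 10 − 10 = 0
x=1: ŷ = 10 + 1 = 11; r = 10.5 − 11 = -0.5
x=2: ŷ = 10 + 2 = 12; r = 11 − 12 = -1
x=3: ŷ = 10 + 3 = 13; r = 14.5 − 13 = 1.5
x=4: ŷ = 10 + 4 = 14; r = 13.5 − 14 = -0.5
x=5: ŷ = 10 + 5 = 15; r = 17 − 15 = 2
x=6: ŷ = 10 + 6 = 16; r = 15.5 − 16 = -0.5
x=7: ŷ = 10 + 7 = 17; r = 16 − 17 = -1
SSE = 0 + 0.25 + 1 + 2.25 + 0.25 + 4 + 0.25 + 1 = 9
s = √(9/6) = √1.5 ≈ 1.225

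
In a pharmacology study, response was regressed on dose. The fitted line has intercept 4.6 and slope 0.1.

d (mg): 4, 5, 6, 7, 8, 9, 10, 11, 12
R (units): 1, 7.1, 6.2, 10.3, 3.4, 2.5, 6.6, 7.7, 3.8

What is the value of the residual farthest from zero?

e = 5

d=4: R̂ = 4.6 + 0.1·4 = 5; e = 1 − 5 = -4
d=5: R̂ = 4.6 + 0.1·5 = 5.1; e = 7.1 − 5.1 = 2
d=6: R̂ = 4.6 + 0.1·6 = 5.2; e = 6.2 − 5.2 = 1
d=7: R̂ = 4.6 + 0.1·7 = 5.3; e = 10.3 − 5.3 = 5
d=8: R̂ = 4.6 + 0.1·8 = 5.4; e = 3.4 − 5.4 = -2
d=9: R̂ = 4.6 + 0.1·9 = 5.5; e = 2.5 − 5.5 = -3
d=10: R̂ = 4.6 + 0.1·10 = 5.6; e = 6.6 − 5.6 = 1
d=11: R̂ = 4.6 + 0.1·11 = 5.7; e = 7.7 − 5.7 = 2
d=12: R̂ = 4.6 + 0.1·12 = 5.8; e = 3.8 − 5.8 = -2
Largest |e| is 5 at d = 7, residual 5.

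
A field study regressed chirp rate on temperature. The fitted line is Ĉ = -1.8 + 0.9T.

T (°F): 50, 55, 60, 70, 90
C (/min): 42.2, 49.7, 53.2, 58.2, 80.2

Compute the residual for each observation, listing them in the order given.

-1, 2, 1, -3, 1

T=50: Ĉ = -1.8 + 0.9·50 = 43.2; r = 42.2 − 43.2 = -1
T=55: Ĉ = -1.8 + 0.9·55 = 47.7; r = 49.7 − 47.7 = 2
T=60: Ĉ = -1.8 + 0.9·60 = 52.2; r = 53.2 − 52.2 = 1
T=70: Ĉ = -1.8 + 0.9·70 = 61.2; r = 58.2 − 61.2 = -3
T=90: Ĉ = -1.8 + 0.9·90 = 79.2; r = 80.2 − 79.2 = 1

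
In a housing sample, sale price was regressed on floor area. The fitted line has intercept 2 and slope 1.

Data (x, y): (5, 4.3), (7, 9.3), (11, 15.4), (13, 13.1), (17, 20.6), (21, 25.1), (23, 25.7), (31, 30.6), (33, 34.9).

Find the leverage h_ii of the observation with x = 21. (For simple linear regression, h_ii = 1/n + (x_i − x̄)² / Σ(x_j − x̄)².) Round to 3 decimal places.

x̄ = (5 + 7 + 11 + 13 + 17 + 21 + 23 + 31 + 33)/9 = 17.8889
Σ(x − x̄)² = 166.123 + 118.568 + 47.4568 + 23.9012 + 0.790123 + 9.67901 + 26.1235 + 171.901 + 228.346 = 792.889
h = 1/9 + (3.11111)²/792.889 = 0.111111 + 0.0122073 = 0.123

h = 0.123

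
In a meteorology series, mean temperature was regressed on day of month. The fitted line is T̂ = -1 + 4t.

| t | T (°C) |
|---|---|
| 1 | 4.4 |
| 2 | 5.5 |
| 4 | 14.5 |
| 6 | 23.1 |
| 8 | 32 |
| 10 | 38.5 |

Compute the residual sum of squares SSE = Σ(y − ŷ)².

SSE = 5.72

t=1: T̂ = -1 + 4·1 = 3; e = 4.4 − 3 = 1.4
t=2: T̂ = -1 + 4·2 = 7; e = 5.5 − 7 = -1.5
t=4: T̂ = -1 + 4·4 = 15; e = 14.5 − 15 = -0.5
t=6: T̂ = -1 + 4·6 = 23; e = 23.1 − 23 = 0.1
t=8: T̂ = -1 + 4·8 = 31; e = 32 − 31 = 1
t=10: T̂ = -1 + 4·10 = 39; e = 38.5 − 39 = -0.5
SSE = 1.96 + 2.25 + 0.25 + 0.01 + 1 + 0.25 = 5.72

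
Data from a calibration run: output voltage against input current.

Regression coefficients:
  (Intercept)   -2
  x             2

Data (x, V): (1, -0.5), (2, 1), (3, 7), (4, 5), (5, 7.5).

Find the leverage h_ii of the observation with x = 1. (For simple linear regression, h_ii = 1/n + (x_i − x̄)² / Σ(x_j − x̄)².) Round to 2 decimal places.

x̄ = (1 + 2 + 3 + 4 + 5)/5 = 3
Σ(x − x̄)² = 4 + 1 + 0 + 1 + 4 = 10
h = 1/5 + (-2)²/10 = 0.2 + 0.4 = 0.60

h = 0.60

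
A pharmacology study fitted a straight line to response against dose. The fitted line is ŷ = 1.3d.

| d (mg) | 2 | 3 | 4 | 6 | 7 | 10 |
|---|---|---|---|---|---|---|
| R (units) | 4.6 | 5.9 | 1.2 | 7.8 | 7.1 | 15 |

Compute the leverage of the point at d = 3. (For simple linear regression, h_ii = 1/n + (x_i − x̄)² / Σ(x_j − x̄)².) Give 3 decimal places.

h = 0.292

d̄ = (2 + 3 + 4 + 6 + 7 + 10)/6 = 5.33333
Σ(d − d̄)² = 11.1111 + 5.44444 + 1.77778 + 0.444444 + 2.77778 + 21.7778 = 43.3333
h = 1/6 + (-2.33333)²/43.3333 = 0.166667 + 0.125641 = 0.292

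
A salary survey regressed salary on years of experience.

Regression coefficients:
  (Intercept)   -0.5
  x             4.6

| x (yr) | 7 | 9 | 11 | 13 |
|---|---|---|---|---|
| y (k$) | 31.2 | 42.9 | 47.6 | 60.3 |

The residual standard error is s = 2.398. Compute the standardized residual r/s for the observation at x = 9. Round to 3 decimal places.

0.834

ŷ = -0.5 + 4.6·9 = 40.9
r = 42.9 − 40.9 = 2
r/s = 2 / 2.398 = 0.834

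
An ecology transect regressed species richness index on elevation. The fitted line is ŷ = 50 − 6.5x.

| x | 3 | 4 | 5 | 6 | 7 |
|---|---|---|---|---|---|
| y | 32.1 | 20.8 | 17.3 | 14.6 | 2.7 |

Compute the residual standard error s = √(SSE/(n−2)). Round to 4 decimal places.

s = 3.1113

x=3: ŷ = 50 − 6.5·3 = 30.5; e = 32.1 − 30.5 = 1.6
x=4: ŷ = 50 − 6.5·4 = 24; e = 20.8 − 24 = -3.2
x=5: ŷ = 50 − 6.5·5 = 17.5; e = 17.3 − 17.5 = -0.2
x=6: ŷ = 50 − 6.5·6 = 11; e = 14.6 − 11 = 3.6
x=7: ŷ = 50 − 6.5·7 = 4.5; e = 2.7 − 4.5 = -1.8
SSE = 2.56 + 10.24 + 0.04 + 12.96 + 3.24 = 29.04
s = √(29.04/3) = √9.68 ≈ 3.1113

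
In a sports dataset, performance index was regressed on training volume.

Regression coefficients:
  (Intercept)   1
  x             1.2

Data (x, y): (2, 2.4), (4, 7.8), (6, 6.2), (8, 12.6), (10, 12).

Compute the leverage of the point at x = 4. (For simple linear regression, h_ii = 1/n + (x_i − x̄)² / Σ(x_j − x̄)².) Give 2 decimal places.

x̄ = (2 + 4 + 6 + 8 + 10)/5 = 6
Σ(x − x̄)² = 16 + 4 + 0 + 4 + 16 = 40
h = 1/5 + (-2)²/40 = 0.2 + 0.1 = 0.30

h = 0.30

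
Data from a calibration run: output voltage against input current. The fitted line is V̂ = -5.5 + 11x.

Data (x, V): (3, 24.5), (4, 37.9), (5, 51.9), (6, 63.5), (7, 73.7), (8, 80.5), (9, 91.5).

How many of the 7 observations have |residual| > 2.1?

4

x=3: V̂ = -5.5 + 11·3 = 27.5; r = 24.5 − 27.5 = -3
x=4: V̂ = -5.5 + 11·4 = 38.5; r = 37.9 − 38.5 = -0.6
x=5: V̂ = -5.5 + 11·5 = 49.5; r = 51.9 − 49.5 = 2.4
x=6: V̂ = -5.5 + 11·6 = 60.5; r = 63.5 − 60.5 = 3
x=7: V̂ = -5.5 + 11·7 = 71.5; r = 73.7 − 71.5 = 2.2
x=8: V̂ = -5.5 + 11·8 = 82.5; r = 80.5 − 82.5 = -2
x=9: V̂ = -5.5 + 11·9 = 93.5; r = 91.5 − 93.5 = -2
|r| > 2.1: x=3 (|r|=3), x=5 (|r|=2.4), x=6 (|r|=3), x=7 (|r|=2.2) → 4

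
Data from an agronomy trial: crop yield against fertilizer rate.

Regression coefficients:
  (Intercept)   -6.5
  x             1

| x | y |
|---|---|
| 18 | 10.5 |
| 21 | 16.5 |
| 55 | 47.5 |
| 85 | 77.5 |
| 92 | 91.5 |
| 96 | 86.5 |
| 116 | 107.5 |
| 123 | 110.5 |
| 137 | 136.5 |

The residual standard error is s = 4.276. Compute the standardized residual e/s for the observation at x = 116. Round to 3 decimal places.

ŷ = -6.5 + 116 = 109.5
e = 107.5 − 109.5 = -2
e/s = -2 / 4.276 = -0.468

-0.468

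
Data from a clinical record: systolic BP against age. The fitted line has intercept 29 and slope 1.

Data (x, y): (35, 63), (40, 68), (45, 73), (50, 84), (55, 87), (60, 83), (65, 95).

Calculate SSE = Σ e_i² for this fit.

SSE = 74

x=35: ŷ = 29 + 35 = 64; e = 63 − 64 = -1
x=40: ŷ = 29 + 40 = 69; e = 68 − 69 = -1
x=45: ŷ = 29 + 45 = 74; e = 73 − 74 = -1
x=50: ŷ = 29 + 50 = 79; e = 84 − 79 = 5
x=55: ŷ = 29 + 55 = 84; e = 87 − 84 = 3
x=60: ŷ = 29 + 60 = 89; e = 83 − 89 = -6
x=65: ŷ = 29 + 65 = 94; e = 95 − 94 = 1
SSE = 1 + 1 + 1 + 25 + 9 + 36 + 1 = 74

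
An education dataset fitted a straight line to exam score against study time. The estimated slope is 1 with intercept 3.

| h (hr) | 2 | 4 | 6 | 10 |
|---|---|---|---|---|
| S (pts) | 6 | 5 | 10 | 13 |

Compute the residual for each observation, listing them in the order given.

h=2: ŷ = 3 + 2 = 5; e = 6 − 5 = 1
h=4: ŷ = 3 + 4 = 7; e = 5 − 7 = -2
h=6: ŷ = 3 + 6 = 9; e = 10 − 9 = 1
h=10: ŷ = 3 + 10 = 13; e = 13 − 13 = 0

1, -2, 1, 0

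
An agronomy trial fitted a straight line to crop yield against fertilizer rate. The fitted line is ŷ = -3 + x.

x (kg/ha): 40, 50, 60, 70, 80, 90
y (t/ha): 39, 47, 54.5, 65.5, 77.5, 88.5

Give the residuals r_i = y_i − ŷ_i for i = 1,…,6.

x=40: ŷ = -3 + 40 = 37; r = 39 − 37 = 2
x=50: ŷ = -3 + 50 = 47; r = 47 − 47 = 0
x=60: ŷ = -3 + 60 = 57; r = 54.5 − 57 = -2.5
x=70: ŷ = -3 + 70 = 67; r = 65.5 − 67 = -1.5
x=80: ŷ = -3 + 80 = 77; r = 77.5 − 77 = 0.5
x=90: ŷ = -3 + 90 = 87; r = 88.5 − 87 = 1.5

2, 0, -2.5, -1.5, 0.5, 1.5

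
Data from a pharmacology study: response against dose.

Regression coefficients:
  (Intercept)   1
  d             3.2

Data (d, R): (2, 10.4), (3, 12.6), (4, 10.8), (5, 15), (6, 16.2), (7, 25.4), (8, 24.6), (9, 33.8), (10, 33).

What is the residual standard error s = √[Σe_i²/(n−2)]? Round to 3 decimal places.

s = 3.071

d=2: ŷ = 1 + 3.2·2 = 7.4; e = 10.4 − 7.4 = 3
d=3: ŷ = 1 + 3.2·3 = 10.6; e = 12.6 − 10.6 = 2
d=4: ŷ = 1 + 3.2·4 = 13.8; e = 10.8 − 13.8 = -3
d=5: ŷ = 1 + 3.2·5 = 17; e = 15 − 17 = -2
d=6: ŷ = 1 + 3.2·6 = 20.2; e = 16.2 − 20.2 = -4
d=7: ŷ = 1 + 3.2·7 = 23.4; e = 25.4 − 23.4 = 2
d=8: ŷ = 1 + 3.2·8 = 26.6; e = 24.6 − 26.6 = -2
d=9: ŷ = 1 + 3.2·9 = 29.8; e = 33.8 − 29.8 = 4
d=10: ŷ = 1 + 3.2·10 = 33; e = 33 − 33 = 0
SSE = 9 + 4 + 9 + 4 + 16 + 4 + 4 + 16 + 0 = 66
s = √(66/7) = √9.42857 ≈ 3.071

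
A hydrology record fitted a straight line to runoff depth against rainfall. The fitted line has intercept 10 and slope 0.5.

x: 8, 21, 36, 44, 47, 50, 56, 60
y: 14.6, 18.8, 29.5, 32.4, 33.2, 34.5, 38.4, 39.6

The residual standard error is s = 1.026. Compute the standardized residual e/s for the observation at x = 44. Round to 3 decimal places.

ŷ = 10 + 0.5·44 = 32
e = 32.4 − 32 = 0.4
e/s = 0.4 / 1.026 = 0.390

0.390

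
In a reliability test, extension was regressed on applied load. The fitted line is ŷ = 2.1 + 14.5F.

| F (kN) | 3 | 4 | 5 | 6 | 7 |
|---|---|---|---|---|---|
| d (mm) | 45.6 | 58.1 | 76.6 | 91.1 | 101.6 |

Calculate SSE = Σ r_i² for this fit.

SSE = 16

F=3: ŷ = 2.1 + 14.5·3 = 45.6; r = 45.6 − 45.6 = 0
F=4: ŷ = 2.1 + 14.5·4 = 60.1; r = 58.1 − 60.1 = -2
F=5: ŷ = 2.1 + 14.5·5 = 74.6; r = 76.6 − 74.6 = 2
F=6: ŷ = 2.1 + 14.5·6 = 89.1; r = 91.1 − 89.1 = 2
F=7: ŷ = 2.1 + 14.5·7 = 103.6; r = 101.6 − 103.6 = -2
SSE = 0 + 4 + 4 + 4 + 4 = 16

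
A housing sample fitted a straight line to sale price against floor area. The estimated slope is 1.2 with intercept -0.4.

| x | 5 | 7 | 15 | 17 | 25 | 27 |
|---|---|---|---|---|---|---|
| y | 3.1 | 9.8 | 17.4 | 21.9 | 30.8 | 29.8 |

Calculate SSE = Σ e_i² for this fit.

SSE = 19.42

x=5: ŷ = -0.4 + 1.2·5 = 5.6; e = 3.1 − 5.6 = -2.5
x=7: ŷ = -0.4 + 1.2·7 = 8; e = 9.8 − 8 = 1.8
x=15: ŷ = -0.4 + 1.2·15 = 17.6; e = 17.4 − 17.6 = -0.2
x=17: ŷ = -0.4 + 1.2·17 = 20; e = 21.9 − 20 = 1.9
x=25: ŷ = -0.4 + 1.2·25 = 29.6; e = 30.8 − 29.6 = 1.2
x=27: ŷ = -0.4 + 1.2·27 = 32; e = 29.8 − 32 = -2.2
SSE = 6.25 + 3.24 + 0.04 + 3.61 + 1.44 + 4.84 = 19.42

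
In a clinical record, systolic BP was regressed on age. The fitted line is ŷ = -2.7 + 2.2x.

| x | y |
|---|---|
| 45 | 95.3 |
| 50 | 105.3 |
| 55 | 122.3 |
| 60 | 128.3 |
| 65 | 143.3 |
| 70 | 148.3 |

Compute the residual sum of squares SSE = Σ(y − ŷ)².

x=45: ŷ = -2.7 + 2.2·45 = 96.3; r = 95.3 − 96.3 = -1
x=50: ŷ = -2.7 + 2.2·50 = 107.3; r = 105.3 − 107.3 = -2
x=55: ŷ = -2.7 + 2.2·55 = 118.3; r = 122.3 − 118.3 = 4
x=60: ŷ = -2.7 + 2.2·60 = 129.3; r = 128.3 − 129.3 = -1
x=65: ŷ = -2.7 + 2.2·65 = 140.3; r = 143.3 − 140.3 = 3
x=70: ŷ = -2.7 + 2.2·70 = 151.3; r = 148.3 − 151.3 = -3
SSE = 1 + 4 + 16 + 1 + 9 + 9 = 40

SSE = 40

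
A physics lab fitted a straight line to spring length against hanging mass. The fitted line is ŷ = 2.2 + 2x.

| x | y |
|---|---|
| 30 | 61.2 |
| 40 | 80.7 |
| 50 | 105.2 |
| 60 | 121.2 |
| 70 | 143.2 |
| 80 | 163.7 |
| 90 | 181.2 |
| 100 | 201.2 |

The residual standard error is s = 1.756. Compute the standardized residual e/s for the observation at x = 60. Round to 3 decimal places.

-0.569

ŷ = 2.2 + 2·60 = 122.2
e = 121.2 − 122.2 = -1
e/s = -1 / 1.756 = -0.569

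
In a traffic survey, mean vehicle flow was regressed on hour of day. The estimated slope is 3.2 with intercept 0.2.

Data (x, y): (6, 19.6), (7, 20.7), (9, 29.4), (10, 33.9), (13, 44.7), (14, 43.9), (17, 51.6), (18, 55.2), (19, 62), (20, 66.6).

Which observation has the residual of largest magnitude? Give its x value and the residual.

x = 17, r = -3

x=6: ŷ = 0.2 + 3.2·6 = 19.4; r = 19.6 − 19.4 = 0.2
x=7: ŷ = 0.2 + 3.2·7 = 22.6; r = 20.7 − 22.6 = -1.9
x=9: ŷ = 0.2 + 3.2·9 = 29; r = 29.4 − 29 = 0.4
x=10: ŷ = 0.2 + 3.2·10 = 32.2; r = 33.9 − 32.2 = 1.7
x=13: ŷ = 0.2 + 3.2·13 = 41.8; r = 44.7 − 41.8 = 2.9
x=14: ŷ = 0.2 + 3.2·14 = 45; r = 43.9 − 45 = -1.1
x=17: ŷ = 0.2 + 3.2·17 = 54.6; r = 51.6 − 54.6 = -3
x=18: ŷ = 0.2 + 3.2·18 = 57.8; r = 55.2 − 57.8 = -2.6
x=19: ŷ = 0.2 + 3.2·19 = 61; r = 62 − 61 = 1
x=20: ŷ = 0.2 + 3.2·20 = 64.2; r = 66.6 − 64.2 = 2.4
Largest |r| is 3 at x = 17, residual -3.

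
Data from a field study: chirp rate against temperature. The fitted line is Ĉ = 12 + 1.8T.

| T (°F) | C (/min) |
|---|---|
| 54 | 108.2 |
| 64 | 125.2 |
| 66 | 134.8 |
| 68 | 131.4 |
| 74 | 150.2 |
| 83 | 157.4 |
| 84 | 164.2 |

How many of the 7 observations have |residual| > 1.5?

T=54: Ĉ = 12 + 1.8·54 = 109.2; e = 108.2 − 109.2 = -1
T=64: Ĉ = 12 + 1.8·64 = 127.2; e = 125.2 − 127.2 = -2
T=66: Ĉ = 12 + 1.8·66 = 130.8; e = 134.8 − 130.8 = 4
T=68: Ĉ = 12 + 1.8·68 = 134.4; e = 131.4 − 134.4 = -3
T=74: Ĉ = 12 + 1.8·74 = 145.2; e = 150.2 − 145.2 = 5
T=83: Ĉ = 12 + 1.8·83 = 161.4; e = 157.4 − 161.4 = -4
T=84: Ĉ = 12 + 1.8·84 = 163.2; e = 164.2 − 163.2 = 1
|e| > 1.5: T=64 (|e|=2), T=66 (|e|=4), T=68 (|e|=3), T=74 (|e|=5), T=83 (|e|=4) → 5

5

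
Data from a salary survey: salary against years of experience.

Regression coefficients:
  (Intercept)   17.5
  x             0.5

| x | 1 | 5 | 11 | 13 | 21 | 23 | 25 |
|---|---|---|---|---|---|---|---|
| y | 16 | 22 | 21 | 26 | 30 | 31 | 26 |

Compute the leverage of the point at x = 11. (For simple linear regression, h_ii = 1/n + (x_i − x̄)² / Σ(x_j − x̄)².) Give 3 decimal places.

x̄ = (1 + 5 + 11 + 13 + 21 + 23 + 25)/7 = 14.1429
Σ(x − x̄)² = 172.735 + 83.5918 + 9.87755 + 1.30612 + 47.0204 + 78.449 + 117.878 = 510.857
h = 1/7 + (-3.14286)²/510.857 = 0.142857 + 0.0193353 = 0.162

h = 0.162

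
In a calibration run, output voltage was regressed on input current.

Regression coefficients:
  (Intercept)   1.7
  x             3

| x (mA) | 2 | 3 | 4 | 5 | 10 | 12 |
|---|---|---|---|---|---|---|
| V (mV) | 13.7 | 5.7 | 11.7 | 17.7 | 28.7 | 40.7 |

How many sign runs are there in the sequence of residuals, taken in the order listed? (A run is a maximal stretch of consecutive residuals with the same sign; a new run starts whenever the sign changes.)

5 runs

x=2: ŷ = 1.7 + 3·2 = 7.7; e = 13.7 − 7.7 = 6
x=3: ŷ = 1.7 + 3·3 = 10.7; e = 5.7 − 10.7 = -5
x=4: ŷ = 1.7 + 3·4 = 13.7; e = 11.7 − 13.7 = -2
x=5: ŷ = 1.7 + 3·5 = 16.7; e = 17.7 − 16.7 = 1
x=10: ŷ = 1.7 + 3·10 = 31.7; e = 28.7 − 31.7 = -3
x=12: ŷ = 1.7 + 3·12 = 37.7; e = 40.7 − 37.7 = 3
Signs: + − − + − +
Runs: +×1, −×2, +×1, −×1, +×1 → 5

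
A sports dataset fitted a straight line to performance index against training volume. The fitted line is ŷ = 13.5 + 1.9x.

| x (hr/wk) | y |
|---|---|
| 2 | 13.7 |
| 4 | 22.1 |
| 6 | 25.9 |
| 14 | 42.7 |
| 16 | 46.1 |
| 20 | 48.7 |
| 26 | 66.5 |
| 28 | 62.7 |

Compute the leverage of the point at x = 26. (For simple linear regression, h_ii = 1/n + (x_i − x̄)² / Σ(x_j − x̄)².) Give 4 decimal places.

x̄ = (2 + 4 + 6 + 14 + 16 + 20 + 26 + 28)/8 = 14.5
Σ(x − x̄)² = 156.25 + 110.25 + 72.25 + 0.25 + 2.25 + 30.25 + 132.25 + 182.25 = 686
h = 1/8 + (11.5)²/686 = 0.125 + 0.192784 = 0.3178

h = 0.3178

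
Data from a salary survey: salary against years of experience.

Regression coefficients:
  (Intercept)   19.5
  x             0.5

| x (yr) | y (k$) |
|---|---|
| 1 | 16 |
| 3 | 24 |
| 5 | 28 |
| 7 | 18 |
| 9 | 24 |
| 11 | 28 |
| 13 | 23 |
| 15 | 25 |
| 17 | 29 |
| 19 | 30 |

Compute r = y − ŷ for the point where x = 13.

r = -3

ŷ = 19.5 + 0.5·13 = 26
r = 23 − 26 = -3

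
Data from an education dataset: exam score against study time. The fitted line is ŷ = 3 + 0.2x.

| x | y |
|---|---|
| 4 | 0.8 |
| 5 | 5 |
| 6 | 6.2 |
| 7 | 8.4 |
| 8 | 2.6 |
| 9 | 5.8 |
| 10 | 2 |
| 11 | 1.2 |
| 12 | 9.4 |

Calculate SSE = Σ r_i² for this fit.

x=4: ŷ = 3 + 0.2·4 = 3.8; r = 0.8 − 3.8 = -3
x=5: ŷ = 3 + 0.2·5 = 4; r = 5 − 4 = 1
x=6: ŷ = 3 + 0.2·6 = 4.2; r = 6.2 − 4.2 = 2
x=7: ŷ = 3 + 0.2·7 = 4.4; r = 8.4 − 4.4 = 4
x=8: ŷ = 3 + 0.2·8 = 4.6; r = 2.6 − 4.6 = -2
x=9: ŷ = 3 + 0.2·9 = 4.8; r = 5.8 − 4.8 = 1
x=10: ŷ = 3 + 0.2·10 = 5; r = 2 − 5 = -3
x=11: ŷ = 3 + 0.2·11 = 5.2; r = 1.2 − 5.2 = -4
x=12: ŷ = 3 + 0.2·12 = 5.4; r = 9.4 − 5.4 = 4
SSE = 9 + 1 + 4 + 16 + 4 + 1 + 9 + 16 + 16 = 76

SSE = 76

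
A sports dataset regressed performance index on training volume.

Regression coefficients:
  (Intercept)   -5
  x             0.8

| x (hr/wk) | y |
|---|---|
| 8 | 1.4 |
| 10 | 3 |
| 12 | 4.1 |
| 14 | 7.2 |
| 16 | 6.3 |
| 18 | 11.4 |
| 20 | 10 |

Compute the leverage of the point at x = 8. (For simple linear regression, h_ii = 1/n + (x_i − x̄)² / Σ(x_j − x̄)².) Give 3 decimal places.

h = 0.464

x̄ = (8 + 10 + 12 + 14 + 16 + 18 + 20)/7 = 14
Σ(x − x̄)² = 36 + 16 + 4 + 0 + 4 + 16 + 36 = 112
h = 1/7 + (-6)²/112 = 0.142857 + 0.321429 = 0.464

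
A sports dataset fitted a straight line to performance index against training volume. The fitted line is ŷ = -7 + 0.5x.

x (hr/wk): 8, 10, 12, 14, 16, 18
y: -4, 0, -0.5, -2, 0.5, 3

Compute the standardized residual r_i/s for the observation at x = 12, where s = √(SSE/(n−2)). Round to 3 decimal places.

x=8: ŷ = -7 + 0.5·8 = -3; r = -4 − (-3) = -1
x=10: ŷ = -7 + 0.5·10 = -2; r = 0 − (-2) = 2
x=12: ŷ = -7 + 0.5·12 = -1; r = -0.5 − (-1) = 0.5
x=14: ŷ = -7 + 0.5·14 = 0; r = -2 − 0 = -2
x=16: ŷ = -7 + 0.5·16 = 1; r = 0.5 − 1 = -0.5
x=18: ŷ = -7 + 0.5·18 = 2; r = 3 − 2 = 1
SSE = 1 + 4 + 0.25 + 4 + 0.25 + 1 = 10.5
s = √(10.5/4) = 1.62019
r/s = 0.5 / 1.62019 = 0.309

0.309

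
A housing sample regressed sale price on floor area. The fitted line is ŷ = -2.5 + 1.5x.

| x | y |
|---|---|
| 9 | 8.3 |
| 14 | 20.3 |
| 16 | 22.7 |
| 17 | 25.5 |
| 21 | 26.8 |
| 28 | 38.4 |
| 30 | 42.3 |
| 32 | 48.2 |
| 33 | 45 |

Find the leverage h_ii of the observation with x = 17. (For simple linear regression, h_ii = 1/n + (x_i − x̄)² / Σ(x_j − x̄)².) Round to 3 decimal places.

h = 0.155

x̄ = (9 + 14 + 16 + 17 + 21 + 28 + 30 + 32 + 33)/9 = 22.2222
Σ(x − x̄)² = 174.827 + 67.6049 + 38.716 + 27.2716 + 1.49383 + 33.3827 + 60.4938 + 95.6049 + 116.16 = 615.556
h = 1/9 + (-5.22222)²/615.556 = 0.111111 + 0.0443041 = 0.155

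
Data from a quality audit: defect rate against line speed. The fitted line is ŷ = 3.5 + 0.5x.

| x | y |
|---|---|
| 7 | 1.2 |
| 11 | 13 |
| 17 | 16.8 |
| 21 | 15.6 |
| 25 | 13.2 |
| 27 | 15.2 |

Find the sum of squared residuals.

x=7: ŷ = 3.5 + 0.5·7 = 7; r = 1.2 − 7 = -5.8
x=11: ŷ = 3.5 + 0.5·11 = 9; r = 13 − 9 = 4
x=17: ŷ = 3.5 + 0.5·17 = 12; r = 16.8 − 12 = 4.8
x=21: ŷ = 3.5 + 0.5·21 = 14; r = 15.6 − 14 = 1.6
x=25: ŷ = 3.5 + 0.5·25 = 16; r = 13.2 − 16 = -2.8
x=27: ŷ = 3.5 + 0.5·27 = 17; r = 15.2 − 17 = -1.8
SSE = 33.64 + 16 + 23.04 + 2.56 + 7.84 + 3.24 = 86.32

SSE = 86.32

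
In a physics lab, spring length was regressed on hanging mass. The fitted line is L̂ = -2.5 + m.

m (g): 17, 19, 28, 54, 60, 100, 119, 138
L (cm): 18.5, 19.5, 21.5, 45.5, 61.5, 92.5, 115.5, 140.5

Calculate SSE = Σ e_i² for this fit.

m=17: L̂ = -2.5 + 17 = 14.5; e = 18.5 − 14.5 = 4
m=19: L̂ = -2.5 + 19 = 16.5; e = 19.5 − 16.5 = 3
m=28: L̂ = -2.5 + 28 = 25.5; e = 21.5 − 25.5 = -4
m=54: L̂ = -2.5 + 54 = 51.5; e = 45.5 − 51.5 = -6
m=60: L̂ = -2.5 + 60 = 57.5; e = 61.5 − 57.5 = 4
m=100: L̂ = -2.5 + 100 = 97.5; e = 92.5 − 97.5 = -5
m=119: L̂ = -2.5 + 119 = 116.5; e = 115.5 − 116.5 = -1
m=138: L̂ = -2.5 + 138 = 135.5; e = 140.5 − 135.5 = 5
SSE = 16 + 9 + 16 + 36 + 16 + 25 + 1 + 25 = 144

SSE = 144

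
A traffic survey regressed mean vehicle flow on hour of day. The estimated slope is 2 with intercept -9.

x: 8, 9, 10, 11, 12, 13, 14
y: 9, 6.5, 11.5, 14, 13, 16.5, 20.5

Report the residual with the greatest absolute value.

x=8: ŷ = -9 + 2·8 = 7; e = 9 − 7 = 2
x=9: ŷ = -9 + 2·9 = 9; e = 6.5 − 9 = -2.5
x=10: ŷ = -9 + 2·10 = 11; e = 11.5 − 11 = 0.5
x=11: ŷ = -9 + 2·11 = 13; e = 14 − 13 = 1
x=12: ŷ = -9 + 2·12 = 15; e = 13 − 15 = -2
x=13: ŷ = -9 + 2·13 = 17; e = 16.5 − 17 = -0.5
x=14: ŷ = -9 + 2·14 = 19; e = 20.5 − 19 = 1.5
Largest |e| is 2.5 at x = 9, residual -2.5.

e = -2.5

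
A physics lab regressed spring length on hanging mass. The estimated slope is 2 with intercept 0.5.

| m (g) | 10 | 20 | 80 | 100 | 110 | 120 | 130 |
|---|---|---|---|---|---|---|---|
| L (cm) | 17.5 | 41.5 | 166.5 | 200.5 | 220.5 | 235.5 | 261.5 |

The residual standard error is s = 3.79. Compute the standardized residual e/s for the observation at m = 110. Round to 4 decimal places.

0.0000

L̂ = 0.5 + 2·110 = 220.5
e = 220.5 − 220.5 = 0
e/s = 0 / 3.79 = 0.0000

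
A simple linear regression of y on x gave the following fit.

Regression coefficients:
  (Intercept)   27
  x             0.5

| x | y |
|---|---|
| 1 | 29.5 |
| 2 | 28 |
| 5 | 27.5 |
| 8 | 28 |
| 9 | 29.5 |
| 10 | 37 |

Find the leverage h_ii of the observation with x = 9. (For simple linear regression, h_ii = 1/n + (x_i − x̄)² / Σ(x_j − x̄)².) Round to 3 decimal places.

h = 0.308

x̄ = (1 + 2 + 5 + 8 + 9 + 10)/6 = 5.83333
Σ(x − x̄)² = 23.3611 + 14.6944 + 0.694444 + 4.69444 + 10.0278 + 17.3611 = 70.8333
h = 1/6 + (3.16667)²/70.8333 = 0.166667 + 0.141569 = 0.308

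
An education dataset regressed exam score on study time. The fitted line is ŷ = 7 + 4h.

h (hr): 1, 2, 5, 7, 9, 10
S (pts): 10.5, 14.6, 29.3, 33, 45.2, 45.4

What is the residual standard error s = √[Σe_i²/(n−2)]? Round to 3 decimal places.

h=1: ŷ = 7 + 4·1 = 11; e = 10.5 − 11 = -0.5
h=2: ŷ = 7 + 4·2 = 15; e = 14.6 − 15 = -0.4
h=5: ŷ = 7 + 4·5 = 27; e = 29.3 − 27 = 2.3
h=7: ŷ = 7 + 4·7 = 35; e = 33 − 35 = -2
h=9: ŷ = 7 + 4·9 = 43; e = 45.2 − 43 = 2.2
h=10: ŷ = 7 + 4·10 = 47; e = 45.4 − 47 = -1.6
SSE = 0.25 + 0.16 + 5.29 + 4 + 4.84 + 2.56 = 17.1
s = √(17.1/4) = √4.275 ≈ 2.068

s = 2.068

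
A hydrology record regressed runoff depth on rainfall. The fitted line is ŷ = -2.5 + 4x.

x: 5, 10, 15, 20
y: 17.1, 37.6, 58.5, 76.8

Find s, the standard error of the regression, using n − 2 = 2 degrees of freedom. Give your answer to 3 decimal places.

s = 0.911

x=5: ŷ = -2.5 + 4·5 = 17.5; e = 17.1 − 17.5 = -0.4
x=10: ŷ = -2.5 + 4·10 = 37.5; e = 37.6 − 37.5 = 0.1
x=15: ŷ = -2.5 + 4·15 = 57.5; e = 58.5 − 57.5 = 1
x=20: ŷ = -2.5 + 4·20 = 77.5; e = 76.8 − 77.5 = -0.7
SSE = 0.16 + 0.01 + 1 + 0.49 = 1.66
s = √(1.66/2) = √0.83 ≈ 0.911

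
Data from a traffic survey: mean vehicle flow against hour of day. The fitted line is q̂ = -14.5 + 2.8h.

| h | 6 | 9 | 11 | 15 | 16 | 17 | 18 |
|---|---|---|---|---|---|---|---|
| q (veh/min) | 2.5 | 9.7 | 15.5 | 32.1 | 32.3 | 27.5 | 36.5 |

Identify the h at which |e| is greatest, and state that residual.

h = 17, e = -5.6

h=6: q̂ = -14.5 + 2.8·6 = 2.3; e = 2.5 − 2.3 = 0.2
h=9: q̂ = -14.5 + 2.8·9 = 10.7; e = 9.7 − 10.7 = -1
h=11: q̂ = -14.5 + 2.8·11 = 16.3; e = 15.5 − 16.3 = -0.8
h=15: q̂ = -14.5 + 2.8·15 = 27.5; e = 32.1 − 27.5 = 4.6
h=16: q̂ = -14.5 + 2.8·16 = 30.3; e = 32.3 − 30.3 = 2
h=17: q̂ = -14.5 + 2.8·17 = 33.1; e = 27.5 − 33.1 = -5.6
h=18: q̂ = -14.5 + 2.8·18 = 35.9; e = 36.5 − 35.9 = 0.6
Largest |e| is 5.6 at h = 17, residual -5.6.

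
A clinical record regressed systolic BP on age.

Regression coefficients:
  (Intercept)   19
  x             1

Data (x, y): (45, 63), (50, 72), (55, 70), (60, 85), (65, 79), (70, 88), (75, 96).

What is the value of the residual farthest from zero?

r = 6

x=45: ŷ = 19 + 45 = 64; r = 63 − 64 = -1
x=50: ŷ = 19 + 50 = 69; r = 72 − 69 = 3
x=55: ŷ = 19 + 55 = 74; r = 70 − 74 = -4
x=60: ŷ = 19 + 60 = 79; r = 85 − 79 = 6
x=65: ŷ = 19 + 65 = 84; r = 79 − 84 = -5
x=70: ŷ = 19 + 70 = 89; r = 88 − 89 = -1
x=75: ŷ = 19 + 75 = 94; r = 96 − 94 = 2
Largest |r| is 6 at x = 60, residual 6.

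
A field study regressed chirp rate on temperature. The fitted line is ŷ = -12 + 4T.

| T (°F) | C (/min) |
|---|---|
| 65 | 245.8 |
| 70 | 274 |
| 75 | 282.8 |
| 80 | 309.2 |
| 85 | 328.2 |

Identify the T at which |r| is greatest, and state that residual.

T = 70, r = 6

T=65: ŷ = -12 + 4·65 = 248; r = 245.8 − 248 = -2.2
T=70: ŷ = -12 + 4·70 = 268; r = 274 − 268 = 6
T=75: ŷ = -12 + 4·75 = 288; r = 282.8 − 288 = -5.2
T=80: ŷ = -12 + 4·80 = 308; r = 309.2 − 308 = 1.2
T=85: ŷ = -12 + 4·85 = 328; r = 328.2 − 328 = 0.2
Largest |r| is 6 at T = 70, residual 6.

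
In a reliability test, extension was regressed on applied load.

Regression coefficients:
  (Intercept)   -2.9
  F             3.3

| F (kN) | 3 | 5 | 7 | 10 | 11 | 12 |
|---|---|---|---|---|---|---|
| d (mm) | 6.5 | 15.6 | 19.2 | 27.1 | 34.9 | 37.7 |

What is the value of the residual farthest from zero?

F=3: d̂ = -2.9 + 3.3·3 = 7; r = 6.5 − 7 = -0.5
F=5: d̂ = -2.9 + 3.3·5 = 13.6; r = 15.6 − 13.6 = 2
F=7: d̂ = -2.9 + 3.3·7 = 20.2; r = 19.2 − 20.2 = -1
F=10: d̂ = -2.9 + 3.3·10 = 30.1; r = 27.1 − 30.1 = -3
F=11: d̂ = -2.9 + 3.3·11 = 33.4; r = 34.9 − 33.4 = 1.5
F=12: d̂ = -2.9 + 3.3·12 = 36.7; r = 37.7 − 36.7 = 1
Largest |r| is 3 at F = 10, residual -3.

r = -3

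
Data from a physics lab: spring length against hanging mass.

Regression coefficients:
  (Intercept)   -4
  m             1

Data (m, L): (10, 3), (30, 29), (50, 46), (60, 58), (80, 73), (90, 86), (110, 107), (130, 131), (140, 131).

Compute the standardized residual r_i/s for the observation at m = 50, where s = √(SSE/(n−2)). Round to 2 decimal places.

m=10: ŷ = -4 + 10 = 6; r = 3 − 6 = -3
m=30: ŷ = -4 + 30 = 26; r = 29 − 26 = 3
m=50: ŷ = -4 + 50 = 46; r = 46 − 46 = 0
m=60: ŷ = -4 + 60 = 56; r = 58 − 56 = 2
m=80: ŷ = -4 + 80 = 76; r = 73 − 76 = -3
m=90: ŷ = -4 + 90 = 86; r = 86 − 86 = 0
m=110: ŷ = -4 + 110 = 106; r = 107 − 106 = 1
m=130: ŷ = -4 + 130 = 126; r = 131 − 126 = 5
m=140: ŷ = -4 + 140 = 136; r = 131 − 136 = -5
SSE = 9 + 9 + 0 + 4 + 9 + 0 + 1 + 25 + 25 = 82
s = √(82/7) = 3.42261
r/s = 0 / 3.42261 = 0.00

0.00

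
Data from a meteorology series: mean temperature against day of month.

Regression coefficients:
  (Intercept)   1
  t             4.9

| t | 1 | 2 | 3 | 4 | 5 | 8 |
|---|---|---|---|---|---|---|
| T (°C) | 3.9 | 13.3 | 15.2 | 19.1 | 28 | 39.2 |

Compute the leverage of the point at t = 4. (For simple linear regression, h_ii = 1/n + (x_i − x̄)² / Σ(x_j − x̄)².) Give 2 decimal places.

t̄ = (1 + 2 + 3 + 4 + 5 + 8)/6 = 3.83333
Σ(t − t̄)² = 8.02778 + 3.36111 + 0.694444 + 0.0277778 + 1.36111 + 17.3611 = 30.8333
h = 1/6 + (0.166667)²/30.8333 = 0.166667 + 0.000900901 = 0.17

h = 0.17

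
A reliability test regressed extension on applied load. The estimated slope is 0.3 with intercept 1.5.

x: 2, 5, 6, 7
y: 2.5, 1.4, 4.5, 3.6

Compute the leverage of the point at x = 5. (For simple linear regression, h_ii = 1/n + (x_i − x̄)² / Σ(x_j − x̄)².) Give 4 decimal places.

x̄ = (2 + 5 + 6 + 7)/4 = 5
Σ(x − x̄)² = 9 + 0 + 1 + 4 = 14
h = 1/4 + (0)²/14 = 0.25 + 0 = 0.2500

h = 0.2500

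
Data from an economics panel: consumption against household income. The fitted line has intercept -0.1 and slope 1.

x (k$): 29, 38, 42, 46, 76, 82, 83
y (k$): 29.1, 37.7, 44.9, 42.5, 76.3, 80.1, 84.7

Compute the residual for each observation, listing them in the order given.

0.2, -0.2, 3, -3.4, 0.4, -1.8, 1.8

x=29: ŷ = -0.1 + 29 = 28.9; e = 29.1 − 28.9 = 0.2
x=38: ŷ = -0.1 + 38 = 37.9; e = 37.7 − 37.9 = -0.2
x=42: ŷ = -0.1 + 42 = 41.9; e = 44.9 − 41.9 = 3
x=46: ŷ = -0.1 + 46 = 45.9; e = 42.5 − 45.9 = -3.4
x=76: ŷ = -0.1 + 76 = 75.9; e = 76.3 − 75.9 = 0.4
x=82: ŷ = -0.1 + 82 = 81.9; e = 80.1 − 81.9 = -1.8
x=83: ŷ = -0.1 + 83 = 82.9; e = 84.7 − 82.9 = 1.8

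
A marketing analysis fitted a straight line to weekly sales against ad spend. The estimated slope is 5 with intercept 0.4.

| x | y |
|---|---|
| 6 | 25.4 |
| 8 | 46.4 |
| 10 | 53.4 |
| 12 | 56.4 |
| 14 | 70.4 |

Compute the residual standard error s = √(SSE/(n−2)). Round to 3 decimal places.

x=6: ŷ = 0.4 + 5·6 = 30.4; r = 25.4 − 30.4 = -5
x=8: ŷ = 0.4 + 5·8 = 40.4; r = 46.4 − 40.4 = 6
x=10: ŷ = 0.4 + 5·10 = 50.4; r = 53.4 − 50.4 = 3
x=12: ŷ = 0.4 + 5·12 = 60.4; r = 56.4 − 60.4 = -4
x=14: ŷ = 0.4 + 5·14 = 70.4; r = 70.4 − 70.4 = 0
SSE = 25 + 36 + 9 + 16 + 0 = 86
s = √(86/3) = √28.6667 ≈ 5.354

s = 5.354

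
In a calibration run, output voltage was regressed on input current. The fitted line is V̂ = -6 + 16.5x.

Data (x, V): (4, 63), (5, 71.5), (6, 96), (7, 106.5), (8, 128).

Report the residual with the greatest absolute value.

x=4: V̂ = -6 + 16.5·4 = 60; e = 63 − 60 = 3
x=5: V̂ = -6 + 16.5·5 = 76.5; e = 71.5 − 76.5 = -5
x=6: V̂ = -6 + 16.5·6 = 93; e = 96 − 93 = 3
x=7: V̂ = -6 + 16.5·7 = 109.5; e = 106.5 − 109.5 = -3
x=8: V̂ = -6 + 16.5·8 = 126; e = 128 − 126 = 2
Largest |e| is 5 at x = 5, residual -5.

e = -5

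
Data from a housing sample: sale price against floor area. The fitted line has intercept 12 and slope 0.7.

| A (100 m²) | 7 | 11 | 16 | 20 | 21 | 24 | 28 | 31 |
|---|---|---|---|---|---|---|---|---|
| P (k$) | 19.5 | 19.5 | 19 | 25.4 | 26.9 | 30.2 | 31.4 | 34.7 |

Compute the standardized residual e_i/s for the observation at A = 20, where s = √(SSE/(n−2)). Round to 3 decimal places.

-0.279

A=7: P̂ = 12 + 0.7·7 = 16.9; e = 19.5 − 16.9 = 2.6
A=11: P̂ = 12 + 0.7·11 = 19.7; e = 19.5 − 19.7 = -0.2
A=16: P̂ = 12 + 0.7·16 = 23.2; e = 19 − 23.2 = -4.2
A=20: P̂ = 12 + 0.7·20 = 26; e = 25.4 − 26 = -0.6
A=21: P̂ = 12 + 0.7·21 = 26.7; e = 26.9 − 26.7 = 0.2
A=24: P̂ = 12 + 0.7·24 = 28.8; e = 30.2 − 28.8 = 1.4
A=28: P̂ = 12 + 0.7·28 = 31.6; e = 31.4 − 31.6 = -0.2
A=31: P̂ = 12 + 0.7·31 = 33.7; e = 34.7 − 33.7 = 1
SSE = 6.76 + 0.04 + 17.64 + 0.36 + 0.04 + 1.96 + 0.04 + 1 = 27.84
s = √(27.84/6) = 2.15407
e/s = -0.6 / 2.15407 = -0.279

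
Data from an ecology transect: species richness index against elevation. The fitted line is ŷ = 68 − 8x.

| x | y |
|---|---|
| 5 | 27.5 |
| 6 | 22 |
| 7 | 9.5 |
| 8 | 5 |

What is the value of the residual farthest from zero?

x=5: ŷ = 68 − 8·5 = 28; r = 27.5 − 28 = -0.5
x=6: ŷ = 68 − 8·6 = 20; r = 22 − 20 = 2
x=7: ŷ = 68 − 8·7 = 12; r = 9.5 − 12 = -2.5
x=8: ŷ = 68 − 8·8 = 4; r = 5 − 4 = 1
Largest |r| is 2.5 at x = 7, residual -2.5.

r = -2.5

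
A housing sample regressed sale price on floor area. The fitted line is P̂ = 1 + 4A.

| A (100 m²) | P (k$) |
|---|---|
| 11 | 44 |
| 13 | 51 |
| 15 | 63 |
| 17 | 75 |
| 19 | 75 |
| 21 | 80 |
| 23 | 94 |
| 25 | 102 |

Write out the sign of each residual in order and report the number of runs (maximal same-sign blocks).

A=11: P̂ = 1 + 4·11 = 45; e = 44 − 45 = -1
A=13: P̂ = 1 + 4·13 = 53; e = 51 − 53 = -2
A=15: P̂ = 1 + 4·15 = 61; e = 63 − 61 = 2
A=17: P̂ = 1 + 4·17 = 69; e = 75 − 69 = 6
A=19: P̂ = 1 + 4·19 = 77; e = 75 − 77 = -2
A=21: P̂ = 1 + 4·21 = 85; e = 80 − 85 = -5
A=23: P̂ = 1 + 4·23 = 93; e = 94 − 93 = 1
A=25: P̂ = 1 + 4·25 = 101; e = 102 − 101 = 1
Signs: − − + + − − + +
Runs: −×2, +×2, −×2, +×2 → 4

4 runs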